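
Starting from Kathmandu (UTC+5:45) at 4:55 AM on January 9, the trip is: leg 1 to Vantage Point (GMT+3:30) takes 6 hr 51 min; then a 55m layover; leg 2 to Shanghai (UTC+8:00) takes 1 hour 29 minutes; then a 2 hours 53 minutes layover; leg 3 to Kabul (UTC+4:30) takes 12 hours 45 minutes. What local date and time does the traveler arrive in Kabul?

4:33 AM on January 10

Convert departure to UTC: 4:55 AM − 5:45 = 11:10 PM UTC on Jan 8.
Add 6 hours and 51 minutes leg 1 → 6:01 AM UTC (Jan 9).
Add 55 minutes layover in Vantage Point → 6:56 AM UTC.
Add 1 hour and 29 minutes leg 2 → 8:25 AM UTC.
Add 2 hours and 53 minutes layover in Shanghai → 11:18 AM UTC.
Add 12 hours and 45 minutes leg 3 → 12:03 AM UTC (Jan 10).
Kabul is UTC+4:30, so local arrival = 12:03 AM + 4:30 = 4:33 AM on Jan 10.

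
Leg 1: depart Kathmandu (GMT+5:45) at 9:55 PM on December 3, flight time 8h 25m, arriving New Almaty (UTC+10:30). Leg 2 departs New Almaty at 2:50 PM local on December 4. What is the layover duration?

3 hours 45 minutes

Convert departure to UTC: 9:55 PM − 5:45 = 4:10 PM UTC on Dec 3.
Add 8 hours and 25 minutes flight time → 12:35 AM UTC (Dec 4).
New Almaty is UTC+10:30, so local arrival = 12:35 AM + 10:30 = 11:05 AM on Dec 4.
Layover = 2:50 PM − 11:05 AM = 3 hours 45 minutes.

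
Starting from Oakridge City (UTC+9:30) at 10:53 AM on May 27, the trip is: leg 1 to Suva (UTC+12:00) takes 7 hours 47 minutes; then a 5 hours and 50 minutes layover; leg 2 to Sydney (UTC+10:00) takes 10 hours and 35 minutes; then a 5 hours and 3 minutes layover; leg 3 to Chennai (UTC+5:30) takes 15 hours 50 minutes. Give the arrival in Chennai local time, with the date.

Convert departure to UTC: 10:53 AM − 9:30 = 1:23 AM UTC on May 27.
Add 7 hours and 47 minutes leg 1 → 9:10 AM UTC.
Add 5 hours 50 minutes layover in Suva → 3:00 PM UTC.
Add 10 hours 35 minutes leg 2 → 1:35 AM UTC (May 28).
Add 5 hours and 3 minutes layover in Sydney → 6:38 AM UTC.
Add 15 hours 50 minutes leg 3 → 10:28 PM UTC.
Chennai is UTC+5:30, so local arrival = 10:28 PM + 5:30 = 3:58 AM on May 29.

3:58 AM on May 29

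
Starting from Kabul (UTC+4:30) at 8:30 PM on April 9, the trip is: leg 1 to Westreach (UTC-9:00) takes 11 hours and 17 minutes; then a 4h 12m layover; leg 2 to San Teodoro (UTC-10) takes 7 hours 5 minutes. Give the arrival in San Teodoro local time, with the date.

Convert departure to UTC: 8:30 PM − 4:30 = 4:00 PM UTC on Apr 9.
Add 11 hours and 17 minutes leg 1 → 3:17 AM UTC (Apr 10).
Add 4 hours 12 minutes layover in Westreach → 7:29 AM UTC.
Add 7 hours 5 minutes leg 2 → 2:34 PM UTC.
San Teodoro is UTC−10:00, so local arrival = 2:34 PM − 10:00 = 4:34 AM on Apr 10.

4:34 AM on Apr 10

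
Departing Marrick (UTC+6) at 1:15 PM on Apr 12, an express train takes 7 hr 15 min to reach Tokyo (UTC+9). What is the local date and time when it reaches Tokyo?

Convert departure to UTC: 1:15 PM − 6:00 = 7:15 AM UTC on Apr 12.
Add 7 hours 15 minutes travel time → 2:30 PM UTC.
Tokyo is UTC+9:00, so local arrival = 2:30 PM + 9:00 = 11:30 PM on Apr 12.

11:30 PM on April 12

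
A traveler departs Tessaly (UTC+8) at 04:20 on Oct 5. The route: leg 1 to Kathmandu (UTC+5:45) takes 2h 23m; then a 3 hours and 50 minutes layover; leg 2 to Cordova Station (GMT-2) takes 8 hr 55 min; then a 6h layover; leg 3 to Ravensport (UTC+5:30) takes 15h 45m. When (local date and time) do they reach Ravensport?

Convert departure to UTC: 04:20 − 8:00 = 20:20 UTC on Oct 4.
Add 2 hours and 23 minutes leg 1 → 22:43 UTC.
Add 3 hours and 50 minutes layover in Kathmandu → 02:33 UTC (Oct 5).
Add 8 hours and 55 minutes leg 2 → 11:28 UTC.
Add 6 hours layover in Cordova Station → 17:28 UTC.
Add 15 hours 45 minutes leg 3 → 09:13 UTC (Oct 6).
Ravensport is UTC+5:30, so local arrival = 09:13 + 5:30 = 14:43 on Oct 6.

14:43 on October 6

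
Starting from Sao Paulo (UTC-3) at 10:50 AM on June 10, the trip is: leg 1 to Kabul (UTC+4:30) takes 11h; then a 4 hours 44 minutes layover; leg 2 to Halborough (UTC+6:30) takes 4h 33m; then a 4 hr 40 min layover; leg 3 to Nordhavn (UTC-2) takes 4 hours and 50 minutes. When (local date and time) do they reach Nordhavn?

Convert departure to UTC: 10:50 AM + 3:00 = 1:50 PM UTC on Jun 10.
Add 11 hours leg 1 → 12:50 AM UTC (Jun 11).
Add 4 hours and 44 minutes layover in Kabul → 5:34 AM UTC.
Add 4 hours and 33 minutes leg 2 → 10:07 AM UTC.
Add 4 hours and 40 minutes layover in Halborough → 2:47 PM UTC.
Add 4 hours 50 minutes leg 3 → 7:37 PM UTC.
Nordhavn is UTC−2:00, so local arrival = 7:37 PM − 2:00 = 5:37 PM on Jun 11.

5:37 PM on June 11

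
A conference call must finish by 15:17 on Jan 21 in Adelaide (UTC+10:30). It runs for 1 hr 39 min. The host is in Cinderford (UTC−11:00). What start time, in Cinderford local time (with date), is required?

16:08 on January 20

Target end time in UTC: 15:17 − 10:30 = 04:47 on Jan 21.
Subtract 1 hour and 39 minutes → start 03:08 UTC on Jan 21.
Cinderford is UTC−11:00: 03:08 − 11:00 = 16:08 on Jan 20.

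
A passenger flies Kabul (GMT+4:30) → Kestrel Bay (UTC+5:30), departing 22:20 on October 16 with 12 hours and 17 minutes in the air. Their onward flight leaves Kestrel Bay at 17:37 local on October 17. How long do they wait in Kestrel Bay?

Convert departure to UTC: 22:20 − 4:30 = 17:50 UTC on Oct 16.
Add 12 hours and 17 minutes flight time → 06:07 UTC (Oct 17).
Kestrel Bay is UTC+5:30, so local arrival = 06:07 + 5:30 = 11:37 on Oct 17.
Layover = 17:37 − 11:37 = 6 hours.

6 hours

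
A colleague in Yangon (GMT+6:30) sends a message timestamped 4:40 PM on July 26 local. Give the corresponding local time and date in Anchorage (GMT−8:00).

2:10 AM on July 26

In UTC: 4:40 PM − 6:30 = 10:10 AM on Jul 26.
Anchorage is UTC−8:00: 10:10 AM − 8:00 = 2:10 AM on Jul 26.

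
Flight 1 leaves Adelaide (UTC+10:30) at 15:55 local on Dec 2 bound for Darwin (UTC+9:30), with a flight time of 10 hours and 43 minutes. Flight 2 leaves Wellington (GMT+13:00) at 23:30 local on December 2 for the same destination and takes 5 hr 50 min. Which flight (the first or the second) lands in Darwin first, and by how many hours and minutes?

Flight 1 in UTC: 15:55 − 10:30 = 05:25 on Dec 2.
+10 hours 43 minutes → arrive 16:08 UTC on Dec 2.
Flight 2 in UTC: 23:30 − 13:00 = 10:30 on Dec 2.
+5 hours and 50 minutes → arrive 16:20 UTC on Dec 2.
Flight 1 lands earlier by 12 minutes.

the first, by 12 minutes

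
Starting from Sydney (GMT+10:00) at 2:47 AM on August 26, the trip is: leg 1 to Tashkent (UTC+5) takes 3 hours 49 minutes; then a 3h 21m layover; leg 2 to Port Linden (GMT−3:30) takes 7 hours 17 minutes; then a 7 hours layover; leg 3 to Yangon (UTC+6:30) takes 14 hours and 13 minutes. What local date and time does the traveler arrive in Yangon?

10:57 AM on August 27

Convert departure to UTC: 2:47 AM − 10:00 = 4:47 PM UTC on Aug 25.
Add 3 hours and 49 minutes leg 1 → 8:36 PM UTC.
Add 3 hours 21 minutes layover in Tashkent → 11:57 PM UTC.
Add 7 hours 17 minutes leg 2 → 7:14 AM UTC (Aug 26).
Add 7 hours layover in Port Linden → 2:14 PM UTC.
Add 14 hours 13 minutes leg 3 → 4:27 AM UTC (Aug 27).
Yangon is UTC+6:30, so local arrival = 4:27 AM + 6:30 = 10:57 AM on Aug 27.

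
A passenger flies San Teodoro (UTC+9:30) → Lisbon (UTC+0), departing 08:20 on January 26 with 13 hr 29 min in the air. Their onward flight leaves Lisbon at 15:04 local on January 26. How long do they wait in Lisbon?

Convert departure to UTC: 08:20 − 9:30 = 22:50 UTC on Jan 25.
Add 13 hours and 29 minutes flight time → 12:19 UTC (Jan 26).
Lisbon is UTC+0, so local arrival is the same: 12:19 on Jan 26.
Layover = 15:04 − 12:19 = 2 hours 45 minutes.

2 hours 45 minutes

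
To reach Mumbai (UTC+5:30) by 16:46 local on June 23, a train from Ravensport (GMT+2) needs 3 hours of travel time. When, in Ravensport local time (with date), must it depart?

10:16 on June 23

Target arrival in UTC: 16:46 − 5:30 = 11:16 on Jun 23.
Subtract 3 hours → departure 08:16 UTC on Jun 23.
Ravensport is UTC+2:00: 08:16 + 2:00 = 10:16 on Jun 23.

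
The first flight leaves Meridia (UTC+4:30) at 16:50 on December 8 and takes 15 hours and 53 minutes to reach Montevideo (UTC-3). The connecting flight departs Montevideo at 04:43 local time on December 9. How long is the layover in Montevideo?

3 hours 30 minutes

Convert departure to UTC: 16:50 − 4:30 = 12:20 UTC on Dec 8.
Add 15 hours 53 minutes flight time → 04:13 UTC (Dec 9).
Montevideo is UTC−3:00, so local arrival = 04:13 − 3:00 = 01:13 on Dec 9.
Layover = 04:43 − 01:13 = 3 hours 30 minutes.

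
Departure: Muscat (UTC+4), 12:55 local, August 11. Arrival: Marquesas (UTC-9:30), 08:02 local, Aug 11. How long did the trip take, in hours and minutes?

8 hours 37 minutes

Departure in UTC: 12:55 − 4:00 = 08:55 on Aug 11.
Arrival in UTC: 08:02 + 9:30 = 17:32 on Aug 11.
Elapsed = 17:32 − 08:55 = 8 hours 37 minutes.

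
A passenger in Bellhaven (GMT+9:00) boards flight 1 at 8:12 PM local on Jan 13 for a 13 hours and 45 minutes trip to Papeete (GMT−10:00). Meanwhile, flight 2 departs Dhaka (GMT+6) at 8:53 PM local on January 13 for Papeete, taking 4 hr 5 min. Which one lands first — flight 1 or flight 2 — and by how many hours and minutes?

Flight 1 in UTC: 8:12 PM − 9:00 = 11:12 AM on Jan 13.
+13 hours 45 minutes → arrive 12:57 AM UTC on Jan 14.
Flight 2 in UTC: 8:53 PM − 6:00 = 2:53 PM on Jan 13.
+4 hours and 5 minutes → arrive 6:58 PM UTC on Jan 13.
Flight 2 lands earlier by 5 hours 59 minutes.

the second, by 5 hours 59 minutes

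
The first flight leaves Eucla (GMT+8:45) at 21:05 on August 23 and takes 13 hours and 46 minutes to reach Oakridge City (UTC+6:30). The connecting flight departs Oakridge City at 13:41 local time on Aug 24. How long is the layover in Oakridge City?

5 hours 5 minutes

Convert departure to UTC: 21:05 − 8:45 = 12:20 UTC on Aug 23.
Add 13 hours 46 minutes flight time → 02:06 UTC (Aug 24).
Oakridge City is UTC+6:30, so local arrival = 02:06 + 6:30 = 08:36 on Aug 24.
Layover = 13:41 − 08:36 = 5 hours 5 minutes.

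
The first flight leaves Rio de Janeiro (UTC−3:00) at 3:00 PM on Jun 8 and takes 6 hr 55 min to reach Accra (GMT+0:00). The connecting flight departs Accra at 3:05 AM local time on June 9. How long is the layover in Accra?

2 hours 10 minutes

Convert departure to UTC: 3:00 PM + 3:00 = 6:00 PM UTC on Jun 8.
Add 6 hours 55 minutes flight time → 12:55 AM UTC (Jun 9).
Accra is UTC+0, so local arrival is the same: 12:55 AM on Jun 9.
Layover = 3:05 AM − 12:55 AM = 2 hours 10 minutes.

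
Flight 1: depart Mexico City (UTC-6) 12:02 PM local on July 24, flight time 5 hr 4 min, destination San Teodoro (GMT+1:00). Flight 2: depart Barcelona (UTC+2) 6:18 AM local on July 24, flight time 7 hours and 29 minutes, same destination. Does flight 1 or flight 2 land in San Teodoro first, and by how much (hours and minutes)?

Flight 1 in UTC: 12:02 PM + 6:00 = 6:02 PM on Jul 24.
+5 hours 4 minutes → arrive 11:06 PM UTC on Jul 24.
Flight 2 in UTC: 6:18 AM − 2:00 = 4:18 AM on Jul 24.
+7 hours and 29 minutes → arrive 11:47 AM UTC on Jul 24.
Flight 2 lands earlier by 11 hours 19 minutes.

the second, by 11 hours 19 minutes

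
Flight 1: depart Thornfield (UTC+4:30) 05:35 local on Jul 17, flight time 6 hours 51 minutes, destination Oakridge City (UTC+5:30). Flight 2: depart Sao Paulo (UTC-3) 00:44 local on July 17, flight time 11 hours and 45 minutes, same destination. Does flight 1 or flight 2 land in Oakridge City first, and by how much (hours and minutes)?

Flight 1 in UTC: 05:35 − 4:30 = 01:05 on Jul 17.
+6 hours 51 minutes → arrive 07:56 UTC on Jul 17.
Flight 2 in UTC: 00:44 + 3:00 = 03:44 on Jul 17.
+11 hours and 45 minutes → arrive 15:29 UTC on Jul 17.
Flight 1 lands earlier by 7 hours 33 minutes.

the first, by 7 hours 33 minutes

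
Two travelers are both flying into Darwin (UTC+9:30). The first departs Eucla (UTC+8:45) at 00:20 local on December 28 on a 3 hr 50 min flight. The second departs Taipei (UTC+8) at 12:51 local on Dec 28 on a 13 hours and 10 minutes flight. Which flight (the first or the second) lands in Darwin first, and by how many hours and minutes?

Flight 1 in UTC: 00:20 − 8:45 = 15:35 on Dec 27.
+3 hours and 50 minutes → arrive 19:25 UTC on Dec 27.
Flight 2 in UTC: 12:51 − 8:00 = 04:51 on Dec 28.
+13 hours and 10 minutes → arrive 18:01 UTC on Dec 28.
Flight 1 lands earlier by 22 hours 36 minutes.

the first, by 22 hours 36 minutes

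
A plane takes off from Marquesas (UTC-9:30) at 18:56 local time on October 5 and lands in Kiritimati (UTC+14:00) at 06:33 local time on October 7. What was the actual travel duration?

Departure in UTC: 18:56 + 9:30 = 04:26 on Oct 6.
Arrival in UTC: 06:33 − 14:00 = 16:33 on Oct 6.
Elapsed = 16:33 − 04:26 = 12 hours 7 minutes.

12 hours 7 minutes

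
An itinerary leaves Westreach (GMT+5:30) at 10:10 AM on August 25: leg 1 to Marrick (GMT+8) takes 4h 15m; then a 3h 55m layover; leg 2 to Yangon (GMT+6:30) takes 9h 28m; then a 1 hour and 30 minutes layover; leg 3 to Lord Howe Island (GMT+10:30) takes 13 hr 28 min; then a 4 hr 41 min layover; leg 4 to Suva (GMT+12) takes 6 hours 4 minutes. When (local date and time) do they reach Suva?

12:01 PM on August 27

Convert departure to UTC: 10:10 AM − 5:30 = 4:40 AM UTC on Aug 25.
Add 4 hours 15 minutes leg 1 → 8:55 AM UTC.
Add 3 hours and 55 minutes layover in Marrick → 12:50 PM UTC.
Add 9 hours 28 minutes leg 2 → 10:18 PM UTC.
Add 1 hour 30 minutes layover in Yangon → 11:48 PM UTC.
Add 13 hours and 28 minutes leg 3 → 1:16 PM UTC (Aug 26).
Add 4 hours and 41 minutes layover in Lord Howe Island → 5:57 PM UTC.
Add 6 hours and 4 minutes leg 4 → 12:01 AM UTC (Aug 27).
Suva is UTC+12:00, so local arrival = 12:01 AM + 12:00 = 12:01 PM on Aug 27.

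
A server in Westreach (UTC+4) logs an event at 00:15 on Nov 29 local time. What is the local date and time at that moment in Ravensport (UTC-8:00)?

12:15 on Nov 28

In UTC: 00:15 − 4:00 = 20:15 on Nov 28.
Ravensport is UTC−8:00: 20:15 − 8:00 = 12:15 on Nov 28.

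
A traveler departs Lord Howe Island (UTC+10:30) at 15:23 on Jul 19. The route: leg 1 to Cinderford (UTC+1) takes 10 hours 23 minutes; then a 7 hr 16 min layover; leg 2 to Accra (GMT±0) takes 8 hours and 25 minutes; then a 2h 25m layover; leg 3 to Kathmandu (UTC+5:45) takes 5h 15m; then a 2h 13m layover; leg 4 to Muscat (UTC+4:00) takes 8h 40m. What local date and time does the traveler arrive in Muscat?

Convert departure to UTC: 15:23 − 10:30 = 04:53 UTC on Jul 19.
Add 10 hours and 23 minutes leg 1 → 15:16 UTC.
Add 7 hours and 16 minutes layover in Cinderford → 22:32 UTC.
Add 8 hours 25 minutes leg 2 → 06:57 UTC (Jul 20).
Add 2 hours 25 minutes layover in Accra → 09:22 UTC.
Add 5 hours 15 minutes leg 3 → 14:37 UTC.
Add 2 hours and 13 minutes layover in Kathmandu → 16:50 UTC.
Add 8 hours and 40 minutes leg 4 → 01:30 UTC (Jul 21).
Muscat is UTC+4:00, so local arrival = 01:30 + 4:00 = 05:30 on Jul 21.

05:30 on July 21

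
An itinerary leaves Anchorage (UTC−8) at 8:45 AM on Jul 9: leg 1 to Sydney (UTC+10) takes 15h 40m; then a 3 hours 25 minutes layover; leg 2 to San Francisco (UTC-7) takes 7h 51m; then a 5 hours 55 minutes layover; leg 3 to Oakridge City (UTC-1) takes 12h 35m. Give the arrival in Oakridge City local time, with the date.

Convert departure to UTC: 8:45 AM + 8:00 = 4:45 PM UTC on Jul 9.
Add 15 hours and 40 minutes leg 1 → 8:25 AM UTC (Jul 10).
Add 3 hours and 25 minutes layover in Sydney → 11:50 AM UTC.
Add 7 hours and 51 minutes leg 2 → 7:41 PM UTC.
Add 5 hours and 55 minutes layover in San Francisco → 1:36 AM UTC (Jul 11).
Add 12 hours and 35 minutes leg 3 → 2:11 PM UTC.
Oakridge City is UTC−1:00, so local arrival = 2:11 PM − 1:00 = 1:11 PM on Jul 11.

1:11 PM on July 11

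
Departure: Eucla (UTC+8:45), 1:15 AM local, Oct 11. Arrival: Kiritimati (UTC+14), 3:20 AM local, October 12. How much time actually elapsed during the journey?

Kiritimati is 5:15 ahead of Eucla.
Clock-face elapsed time (ignoring zones) is 26 hours 5 minutes.
Actual elapsed = 26 hours 5 minutes − 5:15 = 20 hours 50 minutes.

20 hours 50 minutes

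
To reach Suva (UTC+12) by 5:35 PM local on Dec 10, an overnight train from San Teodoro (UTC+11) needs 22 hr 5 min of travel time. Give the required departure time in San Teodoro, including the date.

6:30 PM on Dec 9

Target arrival in UTC: 5:35 PM − 12:00 = 5:35 AM on Dec 10.
Subtract 22 hours and 5 minutes → departure 7:30 AM UTC on Dec 9.
San Teodoro is UTC+11:00: 7:30 AM + 11:00 = 6:30 PM on Dec 9.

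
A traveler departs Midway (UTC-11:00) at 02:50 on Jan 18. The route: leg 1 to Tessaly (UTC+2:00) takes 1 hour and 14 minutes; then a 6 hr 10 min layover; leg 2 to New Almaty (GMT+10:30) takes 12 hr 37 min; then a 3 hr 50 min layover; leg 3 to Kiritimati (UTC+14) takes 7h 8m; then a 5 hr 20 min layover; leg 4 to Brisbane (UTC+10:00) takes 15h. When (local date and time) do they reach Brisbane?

Convert departure to UTC: 02:50 + 11:00 = 13:50 UTC on Jan 18.
Add 1 hour and 14 minutes leg 1 → 15:04 UTC.
Add 6 hours 10 minutes layover in Tessaly → 21:14 UTC.
Add 12 hours 37 minutes leg 2 → 09:51 UTC (Jan 19).
Add 3 hours and 50 minutes layover in New Almaty → 13:41 UTC.
Add 7 hours 8 minutes leg 3 → 20:49 UTC.
Add 5 hours and 20 minutes layover in Kiritimati → 02:09 UTC (Jan 20).
Add 15 hours leg 4 → 17:09 UTC.
Brisbane is UTC+10:00, so local arrival = 17:09 + 10:00 = 03:09 on Jan 21.

03:09 on January 21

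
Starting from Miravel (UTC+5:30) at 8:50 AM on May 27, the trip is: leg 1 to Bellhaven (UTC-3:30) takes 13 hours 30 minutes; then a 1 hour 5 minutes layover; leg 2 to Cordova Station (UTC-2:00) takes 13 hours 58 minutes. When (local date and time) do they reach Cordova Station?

5:53 AM on May 28

Convert departure to UTC: 8:50 AM − 5:30 = 3:20 AM UTC on May 27.
Add 13 hours 30 minutes leg 1 → 4:50 PM UTC.
Add 1 hour 5 minutes layover in Bellhaven → 5:55 PM UTC.
Add 13 hours and 58 minutes leg 2 → 7:53 AM UTC (May 28).
Cordova Station is UTC−2:00, so local arrival = 7:53 AM − 2:00 = 5:53 AM on May 28.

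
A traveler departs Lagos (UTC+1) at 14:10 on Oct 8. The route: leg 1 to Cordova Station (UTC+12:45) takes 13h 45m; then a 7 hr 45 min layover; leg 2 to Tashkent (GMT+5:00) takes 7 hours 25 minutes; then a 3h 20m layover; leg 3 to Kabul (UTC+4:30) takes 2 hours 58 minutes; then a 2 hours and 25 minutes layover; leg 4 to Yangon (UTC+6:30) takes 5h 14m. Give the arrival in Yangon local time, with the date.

14:32 on October 10

Convert departure to UTC: 14:10 − 1:00 = 13:10 UTC on Oct 8.
Add 13 hours and 45 minutes leg 1 → 02:55 UTC (Oct 9).
Add 7 hours 45 minutes layover in Cordova Station → 10:40 UTC.
Add 7 hours 25 minutes leg 2 → 18:05 UTC.
Add 3 hours 20 minutes layover in Tashkent → 21:25 UTC.
Add 2 hours and 58 minutes leg 3 → 00:23 UTC (Oct 10).
Add 2 hours and 25 minutes layover in Kabul → 02:48 UTC.
Add 5 hours 14 minutes leg 4 → 08:02 UTC.
Yangon is UTC+6:30, so local arrival = 08:02 + 6:30 = 14:32 on Oct 10.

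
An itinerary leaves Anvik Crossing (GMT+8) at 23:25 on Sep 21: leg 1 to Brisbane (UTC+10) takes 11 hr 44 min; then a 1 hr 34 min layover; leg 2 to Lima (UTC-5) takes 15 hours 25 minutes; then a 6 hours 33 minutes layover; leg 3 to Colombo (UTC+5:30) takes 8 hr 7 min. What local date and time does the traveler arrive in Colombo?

Convert departure to UTC: 23:25 − 8:00 = 15:25 UTC on Sep 21.
Add 11 hours and 44 minutes leg 1 → 03:09 UTC (Sep 22).
Add 1 hour and 34 minutes layover in Brisbane → 04:43 UTC.
Add 15 hours and 25 minutes leg 2 → 20:08 UTC.
Add 6 hours 33 minutes layover in Lima → 02:41 UTC (Sep 23).
Add 8 hours and 7 minutes leg 3 → 10:48 UTC.
Colombo is UTC+5:30, so local arrival = 10:48 + 5:30 = 16:18 on Sep 23.

16:18 on Sep 23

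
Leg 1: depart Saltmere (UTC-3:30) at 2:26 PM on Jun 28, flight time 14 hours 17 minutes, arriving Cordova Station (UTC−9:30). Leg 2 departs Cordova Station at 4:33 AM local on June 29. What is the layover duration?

5 hours 50 minutes

Convert departure to UTC: 2:26 PM + 3:30 = 5:56 PM UTC on Jun 28.
Add 14 hours 17 minutes flight time → 8:13 AM UTC (Jun 29).
Cordova Station is UTC−9:30, so local arrival = 8:13 AM − 9:30 = 10:43 PM on Jun 28.
Layover = 4:33 AM − 10:43 PM (+1 day) = 5 hours 50 minutes.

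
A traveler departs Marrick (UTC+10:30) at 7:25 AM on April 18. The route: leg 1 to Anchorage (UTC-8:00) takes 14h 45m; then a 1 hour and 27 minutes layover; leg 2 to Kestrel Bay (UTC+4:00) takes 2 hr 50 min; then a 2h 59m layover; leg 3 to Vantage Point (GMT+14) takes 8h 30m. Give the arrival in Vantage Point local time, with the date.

5:26 PM on Apr 19

Convert departure to UTC: 7:25 AM − 10:30 = 8:55 PM UTC on Apr 17.
Add 14 hours and 45 minutes leg 1 → 11:40 AM UTC (Apr 18).
Add 1 hour and 27 minutes layover in Anchorage → 1:07 PM UTC.
Add 2 hours 50 minutes leg 2 → 3:57 PM UTC.
Add 2 hours 59 minutes layover in Kestrel Bay → 6:56 PM UTC.
Add 8 hours and 30 minutes leg 3 → 3:26 AM UTC (Apr 19).
Vantage Point is UTC+14:00, so local arrival = 3:26 AM + 14:00 = 5:26 PM on Apr 19.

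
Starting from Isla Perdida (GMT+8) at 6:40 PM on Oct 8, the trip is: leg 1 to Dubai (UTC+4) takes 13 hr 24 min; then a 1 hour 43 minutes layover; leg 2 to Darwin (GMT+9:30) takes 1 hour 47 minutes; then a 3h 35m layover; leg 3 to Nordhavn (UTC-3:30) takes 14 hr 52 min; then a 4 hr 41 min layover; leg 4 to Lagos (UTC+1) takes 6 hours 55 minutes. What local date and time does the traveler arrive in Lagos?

10:37 AM on Oct 10

Convert departure to UTC: 6:40 PM − 8:00 = 10:40 AM UTC on Oct 8.
Add 13 hours 24 minutes leg 1 → 12:04 AM UTC (Oct 9).
Add 1 hour 43 minutes layover in Dubai → 1:47 AM UTC.
Add 1 hour 47 minutes leg 2 → 3:34 AM UTC.
Add 3 hours and 35 minutes layover in Darwin → 7:09 AM UTC.
Add 14 hours and 52 minutes leg 3 → 10:01 PM UTC.
Add 4 hours 41 minutes layover in Nordhavn → 2:42 AM UTC (Oct 10).
Add 6 hours and 55 minutes leg 4 → 9:37 AM UTC.
Lagos is UTC+1:00, so local arrival = 9:37 AM + 1:00 = 10:37 AM on Oct 10.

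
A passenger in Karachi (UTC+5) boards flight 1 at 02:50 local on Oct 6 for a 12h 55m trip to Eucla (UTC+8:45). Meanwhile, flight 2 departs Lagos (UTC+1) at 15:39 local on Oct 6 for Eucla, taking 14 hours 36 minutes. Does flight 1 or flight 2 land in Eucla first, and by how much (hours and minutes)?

the first, by 18 hours 30 minutes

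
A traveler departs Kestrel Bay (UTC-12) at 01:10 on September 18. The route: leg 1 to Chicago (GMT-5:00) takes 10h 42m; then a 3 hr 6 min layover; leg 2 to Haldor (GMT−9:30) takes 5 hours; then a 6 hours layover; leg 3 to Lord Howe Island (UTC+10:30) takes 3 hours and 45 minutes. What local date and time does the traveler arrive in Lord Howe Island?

Convert departure to UTC: 01:10 + 12:00 = 13:10 UTC on Sep 18.
Add 10 hours and 42 minutes leg 1 → 23:52 UTC.
Add 3 hours and 6 minutes layover in Chicago → 02:58 UTC (Sep 19).
Add 5 hours leg 2 → 07:58 UTC.
Add 6 hours layover in Haldor → 13:58 UTC.
Add 3 hours and 45 minutes leg 3 → 17:43 UTC.
Lord Howe Island is UTC+10:30, so local arrival = 17:43 + 10:30 = 04:13 on Sep 20.

04:13 on September 20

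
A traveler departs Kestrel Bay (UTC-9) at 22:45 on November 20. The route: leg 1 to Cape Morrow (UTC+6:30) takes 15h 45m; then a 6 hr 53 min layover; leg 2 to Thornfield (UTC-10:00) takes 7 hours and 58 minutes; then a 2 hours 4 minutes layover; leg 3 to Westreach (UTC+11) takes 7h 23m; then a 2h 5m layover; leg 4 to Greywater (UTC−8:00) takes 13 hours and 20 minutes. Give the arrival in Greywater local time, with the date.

07:13 on November 23

Convert departure to UTC: 22:45 + 9:00 = 07:45 UTC on Nov 21.
Add 15 hours 45 minutes leg 1 → 23:30 UTC.
Add 6 hours and 53 minutes layover in Cape Morrow → 06:23 UTC (Nov 22).
Add 7 hours and 58 minutes leg 2 → 14:21 UTC.
Add 2 hours and 4 minutes layover in Thornfield → 16:25 UTC.
Add 7 hours and 23 minutes leg 3 → 23:48 UTC.
Add 2 hours 5 minutes layover in Westreach → 01:53 UTC (Nov 23).
Add 13 hours 20 minutes leg 4 → 15:13 UTC.
Greywater is UTC−8:00, so local arrival = 15:13 − 8:00 = 07:13 on Nov 23.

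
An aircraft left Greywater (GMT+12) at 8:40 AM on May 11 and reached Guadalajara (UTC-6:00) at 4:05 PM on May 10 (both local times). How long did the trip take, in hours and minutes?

1 hour 25 minutes

Departure in UTC: 8:40 AM − 12:00 = 8:40 PM on May 10.
Arrival in UTC: 4:05 PM + 6:00 = 10:05 PM on May 10.
Elapsed = 10:05 PM − 8:40 PM = 1 hour 25 minutes.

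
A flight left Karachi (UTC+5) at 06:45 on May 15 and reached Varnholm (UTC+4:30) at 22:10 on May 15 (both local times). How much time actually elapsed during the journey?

15 hours 55 minutes

Varnholm is 0:30 behind Karachi.
Clock-face elapsed time (ignoring zones) is 15 hours 25 minutes.
Actual elapsed = 15 hours 25 minutes + 0:30 = 15 hours 55 minutes.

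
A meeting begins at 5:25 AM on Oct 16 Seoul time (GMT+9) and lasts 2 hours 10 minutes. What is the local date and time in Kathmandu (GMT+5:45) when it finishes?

4:20 AM on Oct 16

Kathmandu is 3:15 behind Seoul.
After 2 hours 10 minutes it is 7:35 AM in Seoul.
Shift by the zone difference: 7:35 AM − 3:15 = 4:20 AM on Oct 16 in Kathmandu.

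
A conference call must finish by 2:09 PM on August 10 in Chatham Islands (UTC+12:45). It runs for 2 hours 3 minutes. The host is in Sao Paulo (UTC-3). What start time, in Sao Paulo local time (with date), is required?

Target end time in UTC: 2:09 PM − 12:45 = 1:24 AM on Aug 10.
Subtract 2 hours 3 minutes → start 11:21 PM UTC on Aug 9.
Sao Paulo is UTC−3:00: 11:21 PM − 3:00 = 8:21 PM on Aug 9.

8:21 PM on August 9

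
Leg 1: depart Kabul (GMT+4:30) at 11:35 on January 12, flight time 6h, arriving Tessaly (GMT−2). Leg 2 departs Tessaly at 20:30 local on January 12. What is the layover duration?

Convert departure to UTC: 11:35 − 4:30 = 07:05 UTC on Jan 12.
Add 6 hours flight time → 13:05 UTC.
Tessaly is UTC−2:00, so local arrival = 13:05 − 2:00 = 11:05 on Jan 12.
Layover = 20:30 − 11:05 = 9 hours 25 minutes.

9 hours 25 minutes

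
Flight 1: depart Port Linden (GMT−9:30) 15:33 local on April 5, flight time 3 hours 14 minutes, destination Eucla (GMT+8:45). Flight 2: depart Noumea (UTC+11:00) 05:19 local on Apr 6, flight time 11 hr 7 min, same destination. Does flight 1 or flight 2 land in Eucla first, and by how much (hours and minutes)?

Flight 1 in UTC: 15:33 + 9:30 = 01:03 on Apr 6.
+3 hours and 14 minutes → arrive 04:17 UTC on Apr 6.
Flight 2 in UTC: 05:19 − 11:00 = 18:19 on Apr 5.
+11 hours and 7 minutes → arrive 05:26 UTC on Apr 6.
Flight 1 lands earlier by 1 hour 9 minutes.

the first, by 1 hour 9 minutes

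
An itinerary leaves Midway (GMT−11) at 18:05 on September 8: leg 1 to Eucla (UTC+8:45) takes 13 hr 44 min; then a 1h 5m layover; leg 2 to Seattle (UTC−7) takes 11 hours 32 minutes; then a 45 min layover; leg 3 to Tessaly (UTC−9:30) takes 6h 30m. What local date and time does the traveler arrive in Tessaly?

Convert departure to UTC: 18:05 + 11:00 = 05:05 UTC on Sep 9.
Add 13 hours 44 minutes leg 1 → 18:49 UTC.
Add 1 hour 5 minutes layover in Eucla → 19:54 UTC.
Add 11 hours 32 minutes leg 2 → 07:26 UTC (Sep 10).
Add 45 minutes layover in Seattle → 08:11 UTC.
Add 6 hours and 30 minutes leg 3 → 14:41 UTC.
Tessaly is UTC−9:30, so local arrival = 14:41 − 9:30 = 05:11 on Sep 10.

05:11 on September 10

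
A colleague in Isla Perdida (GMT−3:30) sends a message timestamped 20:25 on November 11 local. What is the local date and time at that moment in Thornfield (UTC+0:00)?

23:55 on Nov 11

In UTC: 20:25 + 3:30 = 23:55 on Nov 11.
Thornfield is UTC+0, so it is 23:55 on Nov 11.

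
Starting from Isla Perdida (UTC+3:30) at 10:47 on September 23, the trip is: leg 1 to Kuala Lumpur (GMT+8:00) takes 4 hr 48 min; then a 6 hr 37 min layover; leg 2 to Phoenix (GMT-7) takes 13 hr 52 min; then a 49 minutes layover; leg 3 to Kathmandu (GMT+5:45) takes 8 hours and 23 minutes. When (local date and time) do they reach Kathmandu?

Convert departure to UTC: 10:47 − 3:30 = 07:17 UTC on Sep 23.
Add 4 hours 48 minutes leg 1 → 12:05 UTC.
Add 6 hours 37 minutes layover in Kuala Lumpur → 18:42 UTC.
Add 13 hours and 52 minutes leg 2 → 08:34 UTC (Sep 24).
Add 49 minutes layover in Phoenix → 09:23 UTC.
Add 8 hours and 23 minutes leg 3 → 17:46 UTC.
Kathmandu is UTC+5:45, so local arrival = 17:46 + 5:45 = 23:31 on Sep 24.

23:31 on Sep 24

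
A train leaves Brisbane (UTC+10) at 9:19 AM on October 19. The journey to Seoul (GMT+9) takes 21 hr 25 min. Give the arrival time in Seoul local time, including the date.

5:44 AM on October 20

Convert departure to UTC: 9:19 AM − 10:00 = 11:19 PM UTC on Oct 18.
Add 21 hours 25 minutes travel time → 8:44 PM UTC (Oct 19).
Seoul is UTC+9:00, so local arrival = 8:44 PM + 9:00 = 5:44 AM on Oct 20.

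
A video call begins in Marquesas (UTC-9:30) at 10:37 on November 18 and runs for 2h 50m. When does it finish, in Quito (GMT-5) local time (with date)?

Convert start to UTC: 10:37 + 9:30 = 20:07 UTC on Nov 18.
Add 2 hours and 50 minutes duration → 22:57 UTC.
Quito is UTC−5:00, so local end time = 22:57 − 5:00 = 17:57 on Nov 18.

17:57 on Nov 18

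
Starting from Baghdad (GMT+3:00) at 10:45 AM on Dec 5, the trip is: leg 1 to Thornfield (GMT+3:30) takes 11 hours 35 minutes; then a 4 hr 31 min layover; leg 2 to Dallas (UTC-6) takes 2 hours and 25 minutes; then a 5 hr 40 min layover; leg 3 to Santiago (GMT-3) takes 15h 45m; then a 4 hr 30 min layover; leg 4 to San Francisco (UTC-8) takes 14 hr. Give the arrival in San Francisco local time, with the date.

10:11 AM on December 7

Convert departure to UTC: 10:45 AM − 3:00 = 7:45 AM UTC on Dec 5.
Add 11 hours 35 minutes leg 1 → 7:20 PM UTC.
Add 4 hours 31 minutes layover in Thornfield → 11:51 PM UTC.
Add 2 hours 25 minutes leg 2 → 2:16 AM UTC (Dec 6).
Add 5 hours and 40 minutes layover in Dallas → 7:56 AM UTC.
Add 15 hours 45 minutes leg 3 → 11:41 PM UTC.
Add 4 hours 30 minutes layover in Santiago → 4:11 AM UTC (Dec 7).
Add 14 hours leg 4 → 6:11 PM UTC.
San Francisco is UTC−8:00, so local arrival = 6:11 PM − 8:00 = 10:11 AM on Dec 7.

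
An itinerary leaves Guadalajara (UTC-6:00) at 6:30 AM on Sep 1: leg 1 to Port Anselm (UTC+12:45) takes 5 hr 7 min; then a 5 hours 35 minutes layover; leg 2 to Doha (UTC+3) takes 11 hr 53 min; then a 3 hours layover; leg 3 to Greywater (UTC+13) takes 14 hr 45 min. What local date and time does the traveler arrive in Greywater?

5:50 PM on Sep 3

Convert departure to UTC: 6:30 AM + 6:00 = 12:30 PM UTC on Sep 1.
Add 5 hours 7 minutes leg 1 → 5:37 PM UTC.
Add 5 hours 35 minutes layover in Port Anselm → 11:12 PM UTC.
Add 11 hours and 53 minutes leg 2 → 11:05 AM UTC (Sep 2).
Add 3 hours layover in Doha → 2:05 PM UTC.
Add 14 hours and 45 minutes leg 3 → 4:50 AM UTC (Sep 3).
Greywater is UTC+13:00, so local arrival = 4:50 AM + 13:00 = 5:50 PM on Sep 3.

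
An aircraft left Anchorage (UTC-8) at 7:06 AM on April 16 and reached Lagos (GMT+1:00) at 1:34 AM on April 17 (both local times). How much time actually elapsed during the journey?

Departure in UTC: 7:06 AM + 8:00 = 3:06 PM on Apr 16.
Arrival in UTC: 1:34 AM − 1:00 = 12:34 AM on Apr 17.
Elapsed = 12:34 AM − 3:06 PM (+1 day) = 9 hours 28 minutes.

9 hours 28 minutes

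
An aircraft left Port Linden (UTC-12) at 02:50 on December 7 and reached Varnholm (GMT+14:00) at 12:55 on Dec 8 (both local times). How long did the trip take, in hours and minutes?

8 hours 5 minutes

Varnholm is 26:00 ahead of Port Linden.
Clock-face elapsed time (ignoring zones) is 34 hours 5 minutes.
Actual elapsed = 34 hours 5 minutes − 26:00 = 8 hours 5 minutes.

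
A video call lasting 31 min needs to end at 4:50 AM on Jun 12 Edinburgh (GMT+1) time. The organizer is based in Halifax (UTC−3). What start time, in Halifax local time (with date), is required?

12:19 AM on Jun 12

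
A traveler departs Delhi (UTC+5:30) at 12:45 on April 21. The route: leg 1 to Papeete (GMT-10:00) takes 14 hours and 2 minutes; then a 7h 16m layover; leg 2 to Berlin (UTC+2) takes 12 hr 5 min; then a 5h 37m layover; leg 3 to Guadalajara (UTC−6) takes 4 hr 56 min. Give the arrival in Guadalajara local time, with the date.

Convert departure to UTC: 12:45 − 5:30 = 07:15 UTC on Apr 21.
Add 14 hours and 2 minutes leg 1 → 21:17 UTC.
Add 7 hours and 16 minutes layover in Papeete → 04:33 UTC (Apr 22).
Add 12 hours and 5 minutes leg 2 → 16:38 UTC.
Add 5 hours and 37 minutes layover in Berlin → 22:15 UTC.
Add 4 hours 56 minutes leg 3 → 03:11 UTC (Apr 23).
Guadalajara is UTC−6:00, so local arrival = 03:11 − 6:00 = 21:11 on Apr 22.

21:11 on Apr 22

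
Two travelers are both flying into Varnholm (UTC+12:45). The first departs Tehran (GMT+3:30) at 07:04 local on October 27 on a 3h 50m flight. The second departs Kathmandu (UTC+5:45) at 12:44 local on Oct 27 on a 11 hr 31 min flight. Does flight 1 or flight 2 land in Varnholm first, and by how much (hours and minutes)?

Flight 1 in UTC: 07:04 − 3:30 = 03:34 on Oct 27.
+3 hours and 50 minutes → arrive 07:24 UTC on Oct 27.
Flight 2 in UTC: 12:44 − 5:45 = 06:59 on Oct 27.
+11 hours 31 minutes → arrive 18:30 UTC on Oct 27.
Flight 1 lands earlier by 11 hours 6 minutes.

the first, by 11 hours 6 minutes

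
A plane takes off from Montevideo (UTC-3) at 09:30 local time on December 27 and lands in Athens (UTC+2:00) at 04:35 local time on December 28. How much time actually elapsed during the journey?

Departure in UTC: 09:30 + 3:00 = 12:30 on Dec 27.
Arrival in UTC: 04:35 − 2:00 = 02:35 on Dec 28.
Elapsed = 02:35 − 12:30 (+1 day) = 14 hours 5 minutes.

14 hours 5 minutes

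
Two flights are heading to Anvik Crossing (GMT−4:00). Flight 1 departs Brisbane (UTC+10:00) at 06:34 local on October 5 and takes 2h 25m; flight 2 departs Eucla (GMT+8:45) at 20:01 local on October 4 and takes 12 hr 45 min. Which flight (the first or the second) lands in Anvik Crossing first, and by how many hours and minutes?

Flight 1 in UTC: 06:34 − 10:00 = 20:34 on Oct 4.
+2 hours 25 minutes → arrive 22:59 UTC on Oct 4.
Flight 2 in UTC: 20:01 − 8:45 = 11:16 on Oct 4.
+12 hours and 45 minutes → arrive 00:01 UTC on Oct 5.
Flight 1 lands earlier by 1 hour 2 minutes.

the first, by 1 hour 2 minutes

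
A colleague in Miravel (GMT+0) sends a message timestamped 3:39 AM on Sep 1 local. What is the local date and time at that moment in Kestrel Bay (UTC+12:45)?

Kestrel Bay is 12:45 ahead of Miravel.
Shift by the zone difference: 3:39 AM + 12:45 = 4:24 PM on Sep 1 in Kestrel Bay.

4:24 PM on Sep 1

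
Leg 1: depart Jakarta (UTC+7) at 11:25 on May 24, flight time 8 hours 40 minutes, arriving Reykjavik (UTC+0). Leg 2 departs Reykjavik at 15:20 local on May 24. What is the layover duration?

Convert departure to UTC: 11:25 − 7:00 = 04:25 UTC on May 24.
Add 8 hours 40 minutes flight time → 13:05 UTC.
Reykjavik is UTC+0, so local arrival is the same: 13:05 on May 24.
Layover = 15:20 − 13:05 = 2 hours 15 minutes.

2 hours 15 minutes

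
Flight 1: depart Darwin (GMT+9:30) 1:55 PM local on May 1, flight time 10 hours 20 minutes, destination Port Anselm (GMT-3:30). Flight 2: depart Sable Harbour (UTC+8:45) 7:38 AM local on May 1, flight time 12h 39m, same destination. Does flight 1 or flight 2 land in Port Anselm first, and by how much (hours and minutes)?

the second, by 3 hours 13 minutes

Flight 1 in UTC: 1:55 PM − 9:30 = 4:25 AM on May 1.
+10 hours 20 minutes → arrive 2:45 PM UTC on May 1.
Flight 2 in UTC: 7:38 AM − 8:45 = 10:53 PM on Apr 30.
+12 hours and 39 minutes → arrive 11:32 AM UTC on May 1.
Flight 2 lands earlier by 3 hours 13 minutes.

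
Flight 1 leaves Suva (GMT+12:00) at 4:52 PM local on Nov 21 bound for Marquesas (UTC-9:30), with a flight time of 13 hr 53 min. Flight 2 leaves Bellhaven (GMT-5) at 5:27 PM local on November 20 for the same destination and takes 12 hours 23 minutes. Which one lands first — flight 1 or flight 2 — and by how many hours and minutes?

Flight 1 in UTC: 4:52 PM − 12:00 = 4:52 AM on Nov 21.
+13 hours 53 minutes → arrive 6:45 PM UTC on Nov 21.
Flight 2 in UTC: 5:27 PM + 5:00 = 10:27 PM on Nov 20.
+12 hours and 23 minutes → arrive 10:50 AM UTC on Nov 21.
Flight 2 lands earlier by 7 hours 55 minutes.

the second, by 7 hours 55 minutes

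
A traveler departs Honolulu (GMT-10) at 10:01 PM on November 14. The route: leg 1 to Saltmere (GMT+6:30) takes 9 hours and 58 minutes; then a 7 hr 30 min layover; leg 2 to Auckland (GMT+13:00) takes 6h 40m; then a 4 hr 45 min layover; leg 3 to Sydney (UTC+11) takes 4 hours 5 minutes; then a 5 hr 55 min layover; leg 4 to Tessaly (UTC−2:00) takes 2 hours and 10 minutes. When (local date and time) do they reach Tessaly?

11:04 PM on Nov 16

Convert departure to UTC: 10:01 PM + 10:00 = 8:01 AM UTC on Nov 15.
Add 9 hours and 58 minutes leg 1 → 5:59 PM UTC.
Add 7 hours and 30 minutes layover in Saltmere → 1:29 AM UTC (Nov 16).
Add 6 hours and 40 minutes leg 2 → 8:09 AM UTC.
Add 4 hours and 45 minutes layover in Auckland → 12:54 PM UTC.
Add 4 hours and 5 minutes leg 3 → 4:59 PM UTC.
Add 5 hours 55 minutes layover in Sydney → 10:54 PM UTC.
Add 2 hours and 10 minutes leg 4 → 1:04 AM UTC (Nov 17).
Tessaly is UTC−2:00, so local arrival = 1:04 AM − 2:00 = 11:04 PM on Nov 16.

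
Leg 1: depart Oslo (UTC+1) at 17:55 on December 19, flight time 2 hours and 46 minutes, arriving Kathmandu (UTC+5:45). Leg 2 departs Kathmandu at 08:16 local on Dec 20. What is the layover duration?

6 hours 50 minutes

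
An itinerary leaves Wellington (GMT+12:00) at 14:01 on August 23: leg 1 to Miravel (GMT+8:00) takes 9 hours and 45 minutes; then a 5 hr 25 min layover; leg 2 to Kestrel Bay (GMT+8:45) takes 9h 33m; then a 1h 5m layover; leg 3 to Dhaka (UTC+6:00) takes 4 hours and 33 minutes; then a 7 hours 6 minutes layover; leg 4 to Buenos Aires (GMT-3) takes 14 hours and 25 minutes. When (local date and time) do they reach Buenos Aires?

Convert departure to UTC: 14:01 − 12:00 = 02:01 UTC on Aug 23.
Add 9 hours 45 minutes leg 1 → 11:46 UTC.
Add 5 hours and 25 minutes layover in Miravel → 17:11 UTC.
Add 9 hours and 33 minutes leg 2 → 02:44 UTC (Aug 24).
Add 1 hour 5 minutes layover in Kestrel Bay → 03:49 UTC.
Add 4 hours 33 minutes leg 3 → 08:22 UTC.
Add 7 hours and 6 minutes layover in Dhaka → 15:28 UTC.
Add 14 hours and 25 minutes leg 4 → 05:53 UTC (Aug 25).
Buenos Aires is UTC−3:00, so local arrival = 05:53 − 3:00 = 02:53 on Aug 25.

02:53 on Aug 25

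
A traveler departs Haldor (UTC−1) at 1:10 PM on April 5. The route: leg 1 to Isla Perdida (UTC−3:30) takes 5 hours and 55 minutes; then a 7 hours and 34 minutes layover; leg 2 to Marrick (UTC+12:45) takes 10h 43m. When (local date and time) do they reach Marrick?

3:07 AM on April 7

Convert departure to UTC: 1:10 PM + 1:00 = 2:10 PM UTC on Apr 5.
Add 5 hours and 55 minutes leg 1 → 8:05 PM UTC.
Add 7 hours 34 minutes layover in Isla Perdida → 3:39 AM UTC (Apr 6).
Add 10 hours 43 minutes leg 2 → 2:22 PM UTC.
Marrick is UTC+12:45, so local arrival = 2:22 PM + 12:45 = 3:07 AM on Apr 7.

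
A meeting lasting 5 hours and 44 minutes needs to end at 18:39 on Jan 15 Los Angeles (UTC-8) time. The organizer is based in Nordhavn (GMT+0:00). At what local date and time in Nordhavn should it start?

Target end time in UTC: 18:39 + 8:00 = 02:39 on Jan 16.
Subtract 5 hours and 44 minutes → start 20:55 UTC on Jan 15.
Nordhavn is UTC+0, so start is 20:55 on Jan 15.

20:55 on January 15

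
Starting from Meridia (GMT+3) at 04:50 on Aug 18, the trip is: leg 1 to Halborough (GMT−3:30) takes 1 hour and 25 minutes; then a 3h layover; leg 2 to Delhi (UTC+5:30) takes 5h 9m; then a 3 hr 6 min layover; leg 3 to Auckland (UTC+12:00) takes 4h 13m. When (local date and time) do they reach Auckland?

06:43 on August 19

Convert departure to UTC: 04:50 − 3:00 = 01:50 UTC on Aug 18.
Add 1 hour 25 minutes leg 1 → 03:15 UTC.
Add 3 hours layover in Halborough → 06:15 UTC.
Add 5 hours and 9 minutes leg 2 → 11:24 UTC.
Add 3 hours 6 minutes layover in Delhi → 14:30 UTC.
Add 4 hours and 13 minutes leg 3 → 18:43 UTC.
Auckland is UTC+12:00, so local arrival = 18:43 + 12:00 = 06:43 on Aug 19.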